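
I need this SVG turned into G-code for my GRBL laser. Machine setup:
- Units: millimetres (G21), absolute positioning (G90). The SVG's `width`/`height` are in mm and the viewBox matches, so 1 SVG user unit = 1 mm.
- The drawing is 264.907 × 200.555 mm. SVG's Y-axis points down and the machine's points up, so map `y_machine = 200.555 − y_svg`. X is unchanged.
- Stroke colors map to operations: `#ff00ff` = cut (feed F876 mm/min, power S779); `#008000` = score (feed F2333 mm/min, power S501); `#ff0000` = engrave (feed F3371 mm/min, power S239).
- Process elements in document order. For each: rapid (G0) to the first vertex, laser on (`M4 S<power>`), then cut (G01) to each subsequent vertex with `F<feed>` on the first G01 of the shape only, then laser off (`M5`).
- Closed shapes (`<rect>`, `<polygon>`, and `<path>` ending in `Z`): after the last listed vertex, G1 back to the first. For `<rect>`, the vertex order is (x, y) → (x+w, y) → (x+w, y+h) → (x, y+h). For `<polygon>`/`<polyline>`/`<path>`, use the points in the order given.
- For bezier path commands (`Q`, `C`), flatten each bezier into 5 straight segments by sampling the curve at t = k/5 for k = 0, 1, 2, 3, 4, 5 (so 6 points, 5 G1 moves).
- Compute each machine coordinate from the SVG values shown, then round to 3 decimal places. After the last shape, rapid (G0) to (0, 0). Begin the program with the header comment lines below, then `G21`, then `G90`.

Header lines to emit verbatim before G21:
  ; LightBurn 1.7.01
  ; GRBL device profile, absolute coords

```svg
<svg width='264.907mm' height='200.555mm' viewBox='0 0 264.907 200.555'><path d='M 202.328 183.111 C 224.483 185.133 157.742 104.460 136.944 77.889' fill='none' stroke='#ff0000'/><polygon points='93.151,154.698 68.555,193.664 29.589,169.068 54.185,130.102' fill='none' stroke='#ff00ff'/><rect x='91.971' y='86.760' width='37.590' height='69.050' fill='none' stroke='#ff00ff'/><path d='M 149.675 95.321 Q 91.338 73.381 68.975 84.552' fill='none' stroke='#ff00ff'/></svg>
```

; LightBurn 1.7.01
; GRBL device profile, absolute coords
G21
G90
G0 X202.328 Y17.444
M4 S239
G01 X206.032 Y25.060 F3371
G01 X194.874 Y45.956
G01 X175.325 Y73.567
G01 X153.857 Y101.326
G01 X136.944 Y122.666
M5
G0 X93.151 Y45.857
M4 S779
G01 X68.555 Y6.891 F876
G01 X29.589 Y31.487
G01 X54.185 Y70.453
G01 X93.151 Y45.857
M5
G0 X91.971 Y113.795
M4 S779
G01 X129.561 Y113.795 F876
G01 X129.561 Y44.745
G01 X91.971 Y44.745
G01 X91.971 Y113.795
M5
G0 X149.675 Y105.234
M4 S779
G01 X127.779 Y112.686 F876
G01 X108.761 Y117.488
G01 X92.621 Y119.642
G01 X79.359 Y119.147
G01 X68.975 Y116.003
M5
G0 X0.000 Y0.000

viewBox `0 0 264.907 200.555` with mm width/height → 1 unit = 1 mm. Flip: y_m = 200.555 − y_svg.

**Shape 1** — `<path>` cubic bezier, stroke `#ff0000` → engrave (S239, F3371). Control points (SVG): P0=(202.328,183.111), P1=(224.483,185.133), P2=(157.742,104.460), P3=(136.944,77.889); sampled at t=k/5. Machine vertices: (202.328,17.444) → (206.032,25.060) → (194.874,45.956) → (175.325,73.567) → (153.857,101.326) → (136.944,122.666). Open path.

**Shape 2** — `<polygon>` regular polygon, stroke `#ff00ff` → cut (S779, F876). Machine vertices: (93.151,45.857) → (68.555,6.891) → (29.589,31.487) → (54.185,70.453) → (93.151,45.857). Closed: final G1 returns to the first vertex.

**Shape 3** — `<rect>` rectangle, stroke `#ff00ff` → cut (S779, F876). Machine vertices: (91.971,113.795) → (129.561,113.795) → (129.561,44.745) → (91.971,44.745) → (91.971,113.795). Closed: final G1 returns to the first vertex.

**Shape 4** — `<path>` quadratic bezier, stroke `#ff00ff` → cut (S779, F876). Control points (SVG): P0=(149.675,95.321), P1=(91.338,73.381), P2=(68.975,84.552); sampled at t=k/5. Machine vertices: (149.675,105.234) → (127.779,112.686) → (108.761,117.488) → (92.621,119.642) → (79.359,119.147) → (68.975,116.003). Open path.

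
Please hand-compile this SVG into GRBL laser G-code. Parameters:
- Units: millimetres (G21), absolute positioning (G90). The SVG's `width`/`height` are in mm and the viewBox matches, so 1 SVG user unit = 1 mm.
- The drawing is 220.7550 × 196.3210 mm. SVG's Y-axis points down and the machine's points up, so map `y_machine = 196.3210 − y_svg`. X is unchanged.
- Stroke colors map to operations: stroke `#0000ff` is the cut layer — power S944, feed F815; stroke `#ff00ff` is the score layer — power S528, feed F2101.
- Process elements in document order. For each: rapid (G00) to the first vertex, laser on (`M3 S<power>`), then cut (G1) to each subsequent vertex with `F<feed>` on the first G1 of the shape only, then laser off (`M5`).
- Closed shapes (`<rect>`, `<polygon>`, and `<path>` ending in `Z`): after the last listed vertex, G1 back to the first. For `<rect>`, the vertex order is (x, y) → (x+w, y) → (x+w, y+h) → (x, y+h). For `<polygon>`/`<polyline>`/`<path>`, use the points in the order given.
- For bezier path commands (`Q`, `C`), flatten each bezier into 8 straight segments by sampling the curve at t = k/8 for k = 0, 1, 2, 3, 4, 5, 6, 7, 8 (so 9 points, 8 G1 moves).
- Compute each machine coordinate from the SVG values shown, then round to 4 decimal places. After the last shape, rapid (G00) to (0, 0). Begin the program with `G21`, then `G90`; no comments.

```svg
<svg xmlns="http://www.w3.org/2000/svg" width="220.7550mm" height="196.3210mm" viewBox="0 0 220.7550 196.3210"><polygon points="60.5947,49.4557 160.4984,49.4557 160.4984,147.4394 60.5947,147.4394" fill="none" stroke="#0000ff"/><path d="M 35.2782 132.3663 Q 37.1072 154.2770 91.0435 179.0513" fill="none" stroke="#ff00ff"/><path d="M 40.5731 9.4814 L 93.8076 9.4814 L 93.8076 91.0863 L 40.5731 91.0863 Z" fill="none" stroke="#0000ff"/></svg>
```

G21
G90
G00 X60.5947 Y146.8653
M3 S944
G1 X160.4984 Y146.8653 F815
G1 X160.4984 Y48.8816
G1 X60.5947 Y48.8816
G1 X60.5947 Y146.8653
M5
G00 X35.2782 Y63.9547
M3 S528
G1 X36.5496 Y58.4323 F2101
G1 X39.4494 Y52.8204
G1 X43.9775 Y47.1190
G1 X50.1340 Y41.3281
G1 X57.9189 Y35.4477
G1 X67.3321 Y29.4779
G1 X78.3736 Y23.4185
G1 X91.0435 Y17.2697
M5
G00 X40.5731 Y186.8396
M3 S944
G1 X93.8076 Y186.8396 F815
G1 X93.8076 Y105.2347
G1 X40.5731 Y105.2347
G1 X40.5731 Y186.8396
M5
G00 X0.0000 Y0.0000

1 u = 1 mm; y_m = 196.3210 − y.

[1] `<polygon>` rectangle, #0000ff→cut S944 F815: (60.5947,146.8653) → (160.4984,146.8653) → (160.4984,48.8816) → (60.5947,48.8816) → (60.5947,146.8653) (closed)

[2] `<path>` quadratic bezier, #ff00ff→score S528 F2101: (35.2782,63.9547) → (36.5496,58.4323) → (39.4494,52.8204) → (43.9775,47.1190) → (50.1340,41.3281) → (57.9189,35.4477) → (67.3321,29.4779) → (78.3736,23.4185) → (91.0435,17.2697)

[3] `<path>` rectangle, #0000ff→cut S944 F815: (40.5731,186.8396) → (93.8076,186.8396) → (93.8076,105.2347) → (40.5731,105.2347) → (40.5731,186.8396) (closed)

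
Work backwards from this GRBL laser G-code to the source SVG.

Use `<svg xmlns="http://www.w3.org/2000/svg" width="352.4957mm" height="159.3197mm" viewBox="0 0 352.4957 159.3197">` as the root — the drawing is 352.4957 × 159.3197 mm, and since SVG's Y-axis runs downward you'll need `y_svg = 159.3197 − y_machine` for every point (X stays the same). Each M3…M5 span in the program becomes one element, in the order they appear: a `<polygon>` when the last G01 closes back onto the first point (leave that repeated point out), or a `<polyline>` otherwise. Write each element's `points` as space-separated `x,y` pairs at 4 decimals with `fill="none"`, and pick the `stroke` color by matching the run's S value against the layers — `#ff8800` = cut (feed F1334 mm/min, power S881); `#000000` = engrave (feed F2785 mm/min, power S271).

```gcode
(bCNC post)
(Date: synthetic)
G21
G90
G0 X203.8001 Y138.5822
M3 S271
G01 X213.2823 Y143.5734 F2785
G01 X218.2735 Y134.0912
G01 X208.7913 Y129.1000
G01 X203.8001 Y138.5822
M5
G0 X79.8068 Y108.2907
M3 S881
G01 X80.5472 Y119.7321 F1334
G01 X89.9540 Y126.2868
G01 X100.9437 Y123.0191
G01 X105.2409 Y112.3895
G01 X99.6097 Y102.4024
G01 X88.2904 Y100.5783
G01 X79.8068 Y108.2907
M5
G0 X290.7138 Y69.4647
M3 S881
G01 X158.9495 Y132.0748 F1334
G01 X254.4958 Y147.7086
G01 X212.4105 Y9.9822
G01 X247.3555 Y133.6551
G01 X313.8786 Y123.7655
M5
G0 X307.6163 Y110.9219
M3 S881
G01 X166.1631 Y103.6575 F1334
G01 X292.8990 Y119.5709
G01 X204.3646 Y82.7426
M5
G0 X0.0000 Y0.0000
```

<svg xmlns="http://www.w3.org/2000/svg" width="352.4957mm" height="159.3197mm" viewBox="0 0 352.4957 159.3197">
  <polygon points="203.8001,20.7375 213.2823,15.7463 218.2735,25.2285 208.7913,30.2197" fill="none" stroke="#000000"/>
  <polygon points="79.8068,51.0290 80.5472,39.5876 89.9540,33.0329 100.9437,36.3006 105.2409,46.9302 99.6097,56.9173 88.2904,58.7414" fill="none" stroke="#ff8800"/>
  <polyline points="290.7138,89.8550 158.9495,27.2449 254.4958,11.6111 212.4105,149.3375 247.3555,25.6646 313.8786,35.5542" fill="none" stroke="#ff8800"/>
  <polyline points="307.6163,48.3978 166.1631,55.6622 292.8990,39.7488 204.3646,76.5771" fill="none" stroke="#ff8800"/>
</svg>

y_svg = 159.3197 − y_m.

[1] S271→`#000000` (engrave); closed run; points: 203.8001,20.7375 213.2823,15.7463 218.2735,25.2285 208.7913,30.2197

[2] S881→`#ff8800` (cut); closed run; points: 79.8068,51.0290 80.5472,39.5876 89.9540,33.0329 100.9437,36.3006 105.2409,46.9302 99.6097,56.9173 88.2904,58.7414

[3] S881→`#ff8800` (cut); open run; points: 290.7138,89.8550 158.9495,27.2449 254.4958,11.6111 212.4105,149.3375 247.3555,25.6646 313.8786,35.5542

[4] S881→`#ff8800` (cut); open run; points: 307.6163,48.3978 166.1631,55.6622 292.8990,39.7488 204.3646,76.5771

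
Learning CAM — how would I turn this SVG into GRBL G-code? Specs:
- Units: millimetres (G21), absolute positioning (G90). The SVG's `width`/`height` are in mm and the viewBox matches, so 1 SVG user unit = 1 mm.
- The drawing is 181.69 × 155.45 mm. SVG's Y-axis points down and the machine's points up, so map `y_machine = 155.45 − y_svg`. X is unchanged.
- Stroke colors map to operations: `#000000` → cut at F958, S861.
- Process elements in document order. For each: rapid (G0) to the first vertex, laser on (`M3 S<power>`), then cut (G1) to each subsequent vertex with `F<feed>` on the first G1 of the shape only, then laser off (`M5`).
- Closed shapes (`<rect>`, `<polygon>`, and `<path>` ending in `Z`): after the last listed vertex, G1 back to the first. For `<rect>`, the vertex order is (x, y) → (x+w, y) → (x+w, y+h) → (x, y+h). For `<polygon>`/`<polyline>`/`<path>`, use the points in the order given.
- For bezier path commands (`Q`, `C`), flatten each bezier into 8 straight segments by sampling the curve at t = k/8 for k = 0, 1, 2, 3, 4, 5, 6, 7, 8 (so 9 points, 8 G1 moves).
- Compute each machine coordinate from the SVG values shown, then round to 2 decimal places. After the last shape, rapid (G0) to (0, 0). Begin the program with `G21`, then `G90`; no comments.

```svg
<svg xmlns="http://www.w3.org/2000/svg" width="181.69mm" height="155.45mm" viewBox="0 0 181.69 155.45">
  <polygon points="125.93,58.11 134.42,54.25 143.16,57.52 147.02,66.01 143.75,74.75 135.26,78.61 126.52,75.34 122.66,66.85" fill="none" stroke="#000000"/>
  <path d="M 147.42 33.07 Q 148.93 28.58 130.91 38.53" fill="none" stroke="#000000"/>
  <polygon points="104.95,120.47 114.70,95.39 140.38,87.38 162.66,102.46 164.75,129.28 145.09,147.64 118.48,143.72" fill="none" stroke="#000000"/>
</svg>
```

G21
G90
G0 X125.93 Y97.34
M3 S861
G1 X134.42 Y101.20 F958
G1 X143.16 Y97.93
G1 X147.02 Y89.44
G1 X143.75 Y80.70
G1 X135.26 Y76.84
G1 X126.52 Y80.11
G1 X122.66 Y88.60
G1 X125.93 Y97.34
M5
G0 X147.42 Y122.38
M3 S861
G1 X147.49 Y123.28 F958
G1 X146.95 Y123.72
G1 X145.81 Y123.72
G1 X144.05 Y123.26
G1 X141.68 Y122.35
G1 X138.70 Y120.99
G1 X135.11 Y119.18
G1 X130.91 Y116.92
M5
G0 X104.95 Y34.98
M3 S861
G1 X114.70 Y60.06 F958
G1 X140.38 Y68.07
G1 X162.66 Y52.99
G1 X164.75 Y26.17
G1 X145.09 Y7.81
G1 X118.48 Y11.73
G1 X104.95 Y34.98
M5
G0 X0.00 Y0.00

viewBox `0 0 181.69 155.45` with mm width/height → 1 unit = 1 mm. Flip: y_m = 155.45 − y_svg.

**Shape 1** — `<polygon>` regular polygon, stroke `#000000` → cut (S861, F958). Machine vertices: (125.93,97.34) → (134.42,101.20) → (143.16,97.93) → (147.02,89.44) → (143.75,80.70) → (135.26,76.84) → (126.52,80.11) → (122.66,88.60) → (125.93,97.34). Closed: final G1 returns to the first vertex.

**Shape 2** — `<path>` quadratic bezier, stroke `#000000` → cut (S861, F958). Control points (SVG): P0=(147.42,33.07), P1=(148.93,28.58), P2=(130.91,38.53); sampled at t=k/8. Machine vertices: (147.42,122.38) → (147.49,123.28) → (146.95,123.72) → (145.81,123.72) → (144.05,123.26) → (141.68,122.35) → (138.70,120.99) → (135.11,119.18) → (130.91,116.92). Open path.

**Shape 3** — `<polygon>` regular polygon, stroke `#000000` → cut (S861, F958). Machine vertices: (104.95,34.98) → (114.70,60.06) → (140.38,68.07) → (162.66,52.99) → (164.75,26.17) → (145.09,7.81) → (118.48,11.73) → (104.95,34.98). Closed: final G1 returns to the first vertex.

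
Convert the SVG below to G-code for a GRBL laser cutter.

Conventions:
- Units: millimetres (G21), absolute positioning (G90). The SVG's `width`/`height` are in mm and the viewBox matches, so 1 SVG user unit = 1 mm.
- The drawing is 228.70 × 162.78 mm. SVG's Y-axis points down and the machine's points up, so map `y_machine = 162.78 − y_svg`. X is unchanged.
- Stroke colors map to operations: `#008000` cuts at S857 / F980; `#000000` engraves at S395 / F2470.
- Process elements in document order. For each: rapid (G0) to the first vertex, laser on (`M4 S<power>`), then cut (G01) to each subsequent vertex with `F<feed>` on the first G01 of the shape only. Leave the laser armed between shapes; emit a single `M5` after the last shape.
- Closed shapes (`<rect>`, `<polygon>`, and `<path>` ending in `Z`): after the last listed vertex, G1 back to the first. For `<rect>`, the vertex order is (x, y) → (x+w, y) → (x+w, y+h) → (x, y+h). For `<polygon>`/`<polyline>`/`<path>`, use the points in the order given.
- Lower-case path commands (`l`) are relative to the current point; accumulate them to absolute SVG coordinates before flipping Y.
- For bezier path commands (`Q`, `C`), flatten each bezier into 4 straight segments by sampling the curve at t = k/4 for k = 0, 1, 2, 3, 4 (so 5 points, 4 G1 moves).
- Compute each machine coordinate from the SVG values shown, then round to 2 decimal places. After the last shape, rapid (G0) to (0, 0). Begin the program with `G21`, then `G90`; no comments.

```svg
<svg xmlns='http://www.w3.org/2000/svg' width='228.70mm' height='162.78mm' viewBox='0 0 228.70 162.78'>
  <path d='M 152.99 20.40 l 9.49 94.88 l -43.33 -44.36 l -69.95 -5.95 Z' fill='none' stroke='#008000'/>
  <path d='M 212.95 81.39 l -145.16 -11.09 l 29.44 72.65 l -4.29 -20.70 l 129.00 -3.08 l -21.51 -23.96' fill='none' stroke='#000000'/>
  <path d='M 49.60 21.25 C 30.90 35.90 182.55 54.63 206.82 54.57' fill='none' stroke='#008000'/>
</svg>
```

G21
G90
G0 X152.99 Y142.38
M4 S857
G01 X162.48 Y47.50 F980
G01 X119.15 Y91.86
G01 X49.20 Y97.81
G01 X152.99 Y142.38
G0 X212.95 Y81.39
M4 S395
G01 X67.79 Y92.48 F2470
G01 X97.23 Y19.83
G01 X92.94 Y40.53
G01 X221.94 Y43.61
G01 X200.43 Y67.57
G0 X49.60 Y141.53
M4 S857
G01 X62.86 Y130.13 F980
G01 X112.10 Y119.35
G01 X169.39 Y111.33
G01 X206.82 Y108.21
M5
G0 X0.00 Y0.00

viewBox `0 0 228.70 162.78` with mm width/height → 1 unit = 1 mm. Flip: y_m = 162.78 − y_svg.

**Shape 1** — `<path>` closed polygon, stroke `#008000` → cut (S857, F980). Machine vertices: (152.99,142.38) → (162.48,47.50) → (119.15,91.86) → (49.20,97.81) → (152.99,142.38). Closed: final G1 returns to the first vertex.

**Shape 2** — `<path>` open polyline, stroke `#000000` → engrave (S395, F2470). Machine vertices: (212.95,81.39) → (67.79,92.48) → (97.23,19.83) → (92.94,40.53) → (221.94,43.61) → (200.43,67.57). Open path.

**Shape 3** — `<path>` cubic bezier, stroke `#008000` → cut (S857, F980). Control points (SVG): P0=(49.60,21.25), P1=(30.90,35.90), P2=(182.55,54.63), P3=(206.82,54.57); sampled at t=k/4. Machine vertices: (49.60,141.53) → (62.86,130.13) → (112.10,119.35) → (169.39,111.33) → (206.82,108.21). Open path.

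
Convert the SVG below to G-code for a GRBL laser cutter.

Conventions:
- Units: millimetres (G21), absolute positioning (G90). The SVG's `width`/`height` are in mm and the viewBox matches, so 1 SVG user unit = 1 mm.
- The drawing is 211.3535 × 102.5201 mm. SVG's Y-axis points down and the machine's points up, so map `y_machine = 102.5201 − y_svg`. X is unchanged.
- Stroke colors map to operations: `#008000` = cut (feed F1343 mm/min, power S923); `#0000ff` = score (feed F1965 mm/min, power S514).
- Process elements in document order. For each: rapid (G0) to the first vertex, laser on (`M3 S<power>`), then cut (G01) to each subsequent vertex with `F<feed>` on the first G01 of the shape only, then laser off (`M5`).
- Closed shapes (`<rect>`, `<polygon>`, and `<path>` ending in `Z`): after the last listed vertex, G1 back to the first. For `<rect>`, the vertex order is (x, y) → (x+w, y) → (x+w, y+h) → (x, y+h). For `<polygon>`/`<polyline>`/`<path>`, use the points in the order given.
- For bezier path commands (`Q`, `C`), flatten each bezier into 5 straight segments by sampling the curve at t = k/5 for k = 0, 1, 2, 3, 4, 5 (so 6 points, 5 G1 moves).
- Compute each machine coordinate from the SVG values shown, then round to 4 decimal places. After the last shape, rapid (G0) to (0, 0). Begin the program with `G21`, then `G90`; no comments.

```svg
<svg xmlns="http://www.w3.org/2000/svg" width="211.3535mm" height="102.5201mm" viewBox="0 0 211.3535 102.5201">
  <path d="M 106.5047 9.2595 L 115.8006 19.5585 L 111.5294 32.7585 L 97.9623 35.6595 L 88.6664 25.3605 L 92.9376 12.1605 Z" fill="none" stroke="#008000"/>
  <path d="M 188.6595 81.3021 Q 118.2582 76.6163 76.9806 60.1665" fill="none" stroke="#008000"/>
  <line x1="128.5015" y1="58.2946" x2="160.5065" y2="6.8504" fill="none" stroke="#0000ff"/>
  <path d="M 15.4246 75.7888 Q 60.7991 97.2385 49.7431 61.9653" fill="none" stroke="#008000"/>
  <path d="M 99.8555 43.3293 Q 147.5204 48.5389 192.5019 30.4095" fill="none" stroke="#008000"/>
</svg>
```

1 u = 1 mm; y_m = 102.5201 − y.

[1] `<path>` regular polygon, #008000→cut S923 F1343: (106.5047,93.2606) → (115.8006,82.9616) → (111.5294,69.7616) → (97.9623,66.8606) → (88.6664,77.1596) → (92.9376,90.3596) → (106.5047,93.2606) (closed)

[2] `<path>` quadratic bezier, #008000→cut S923 F1343: (188.6595,21.2180) → (161.6639,23.5629) → (136.9983,26.8489) → (114.6625,31.0760) → (94.6566,36.2442) → (76.9806,42.3536)

[3] `<line>` line segment, #0000ff→score S514 F1965: (128.5015,44.2255) → (160.5065,95.6697)

[4] `<path>` quadratic bezier, #008000→cut S923 F1343: (15.4246,26.7313) → (31.3172,20.4203) → (42.6953,18.6472) → (49.5590,21.4119) → (51.9083,28.7144) → (49.7431,40.5548)

[5] `<path>` quadratic bezier, #008000→cut S923 F1343: (99.8555,59.1908) → (118.8141,58.0405) → (137.5581,58.7574) → (156.0874,61.3413) → (174.4020,65.7924) → (192.5019,72.1106)

G21
G90
G0 X106.5047 Y93.2606
M3 S923
G01 X115.8006 Y82.9616 F1343
G01 X111.5294 Y69.7616
G01 X97.9623 Y66.8606
G01 X88.6664 Y77.1596
G01 X92.9376 Y90.3596
G01 X106.5047 Y93.2606
M5
G0 X188.6595 Y21.2180
M3 S923
G01 X161.6639 Y23.5629 F1343
G01 X136.9983 Y26.8489
G01 X114.6625 Y31.0760
G01 X94.6566 Y36.2442
G01 X76.9806 Y42.3536
M5
G0 X128.5015 Y44.2255
M3 S514
G01 X160.5065 Y95.6697 F1965
M5
G0 X15.4246 Y26.7313
M3 S923
G01 X31.3172 Y20.4203 F1343
G01 X42.6953 Y18.6472
G01 X49.5590 Y21.4119
G01 X51.9083 Y28.7144
G01 X49.7431 Y40.5548
M5
G0 X99.8555 Y59.1908
M3 S923
G01 X118.8141 Y58.0405 F1343
G01 X137.5581 Y58.7574
G01 X156.0874 Y61.3413
G01 X174.4020 Y65.7924
G01 X192.5019 Y72.1106
M5
G0 X0.0000 Y0.0000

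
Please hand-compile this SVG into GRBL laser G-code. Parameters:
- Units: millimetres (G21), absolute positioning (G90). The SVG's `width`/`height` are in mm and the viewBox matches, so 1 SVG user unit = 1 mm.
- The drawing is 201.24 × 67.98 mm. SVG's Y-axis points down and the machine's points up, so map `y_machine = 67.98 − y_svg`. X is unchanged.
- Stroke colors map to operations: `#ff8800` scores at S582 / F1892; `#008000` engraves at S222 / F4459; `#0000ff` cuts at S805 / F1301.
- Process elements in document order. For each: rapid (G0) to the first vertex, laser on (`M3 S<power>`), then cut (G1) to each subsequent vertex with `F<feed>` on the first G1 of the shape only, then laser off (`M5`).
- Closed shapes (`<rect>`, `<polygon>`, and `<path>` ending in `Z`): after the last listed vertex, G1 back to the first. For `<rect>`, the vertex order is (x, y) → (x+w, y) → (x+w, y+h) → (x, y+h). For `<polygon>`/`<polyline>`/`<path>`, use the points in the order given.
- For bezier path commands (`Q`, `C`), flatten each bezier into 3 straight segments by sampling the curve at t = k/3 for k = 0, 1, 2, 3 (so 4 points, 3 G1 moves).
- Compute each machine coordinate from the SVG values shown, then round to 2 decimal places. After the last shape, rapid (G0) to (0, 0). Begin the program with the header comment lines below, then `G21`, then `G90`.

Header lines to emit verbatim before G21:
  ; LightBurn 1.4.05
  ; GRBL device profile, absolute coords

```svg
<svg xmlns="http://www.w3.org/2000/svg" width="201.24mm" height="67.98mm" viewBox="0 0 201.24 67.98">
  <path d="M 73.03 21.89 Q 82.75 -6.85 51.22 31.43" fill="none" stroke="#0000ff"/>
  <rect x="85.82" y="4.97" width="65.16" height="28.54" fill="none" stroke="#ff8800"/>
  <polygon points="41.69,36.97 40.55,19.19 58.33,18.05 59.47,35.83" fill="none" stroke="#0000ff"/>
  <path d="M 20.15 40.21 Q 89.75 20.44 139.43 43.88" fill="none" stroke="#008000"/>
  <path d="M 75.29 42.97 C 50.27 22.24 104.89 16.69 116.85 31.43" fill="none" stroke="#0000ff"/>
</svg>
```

; LightBurn 1.4.05
; GRBL device profile, absolute coords
G21
G90
G0 X73.03 Y46.09
M3 S805
G1 X74.93 Y57.80 F1301
G1 X67.66 Y54.62
G1 X51.22 Y36.55
M5
G0 X85.82 Y63.01
M3 S582
G1 X150.98 Y63.01 F1892
G1 X150.98 Y34.47
G1 X85.82 Y34.47
G1 X85.82 Y63.01
M5
G0 X41.69 Y31.01
M3 S805
G1 X40.55 Y48.79 F1301
G1 X58.33 Y49.93
G1 X59.47 Y32.15
G1 X41.69 Y31.01
M5
G0 X20.15 Y27.77
M3 S222
G1 X64.34 Y36.15 F4459
G1 X104.10 Y34.93
G1 X139.43 Y24.10
M5
G0 X75.29 Y25.01
M3 S805
G1 X72.29 Y40.49 F1301
G1 X95.20 Y44.72
G1 X116.85 Y36.55
M5
G0 X0.00 Y0.00

1 u = 1 mm; y_m = 67.98 − y.

[1] `<path>` quadratic bezier, #0000ff→cut S805 F1301: (73.03,46.09) → (74.93,57.80) → (67.66,54.62) → (51.22,36.55)

[2] `<rect>` rectangle, #ff8800→score S582 F1892: (85.82,63.01) → (150.98,63.01) → (150.98,34.47) → (85.82,34.47) → (85.82,63.01) (closed)

[3] `<polygon>` regular polygon, #0000ff→cut S805 F1301: (41.69,31.01) → (40.55,48.79) → (58.33,49.93) → (59.47,32.15) → (41.69,31.01) (closed)

[4] `<path>` quadratic bezier, #008000→engrave S222 F4459: (20.15,27.77) → (64.34,36.15) → (104.10,34.93) → (139.43,24.10)

[5] `<path>` cubic bezier, #0000ff→cut S805 F1301: (75.29,25.01) → (72.29,40.49) → (95.20,44.72) → (116.85,36.55)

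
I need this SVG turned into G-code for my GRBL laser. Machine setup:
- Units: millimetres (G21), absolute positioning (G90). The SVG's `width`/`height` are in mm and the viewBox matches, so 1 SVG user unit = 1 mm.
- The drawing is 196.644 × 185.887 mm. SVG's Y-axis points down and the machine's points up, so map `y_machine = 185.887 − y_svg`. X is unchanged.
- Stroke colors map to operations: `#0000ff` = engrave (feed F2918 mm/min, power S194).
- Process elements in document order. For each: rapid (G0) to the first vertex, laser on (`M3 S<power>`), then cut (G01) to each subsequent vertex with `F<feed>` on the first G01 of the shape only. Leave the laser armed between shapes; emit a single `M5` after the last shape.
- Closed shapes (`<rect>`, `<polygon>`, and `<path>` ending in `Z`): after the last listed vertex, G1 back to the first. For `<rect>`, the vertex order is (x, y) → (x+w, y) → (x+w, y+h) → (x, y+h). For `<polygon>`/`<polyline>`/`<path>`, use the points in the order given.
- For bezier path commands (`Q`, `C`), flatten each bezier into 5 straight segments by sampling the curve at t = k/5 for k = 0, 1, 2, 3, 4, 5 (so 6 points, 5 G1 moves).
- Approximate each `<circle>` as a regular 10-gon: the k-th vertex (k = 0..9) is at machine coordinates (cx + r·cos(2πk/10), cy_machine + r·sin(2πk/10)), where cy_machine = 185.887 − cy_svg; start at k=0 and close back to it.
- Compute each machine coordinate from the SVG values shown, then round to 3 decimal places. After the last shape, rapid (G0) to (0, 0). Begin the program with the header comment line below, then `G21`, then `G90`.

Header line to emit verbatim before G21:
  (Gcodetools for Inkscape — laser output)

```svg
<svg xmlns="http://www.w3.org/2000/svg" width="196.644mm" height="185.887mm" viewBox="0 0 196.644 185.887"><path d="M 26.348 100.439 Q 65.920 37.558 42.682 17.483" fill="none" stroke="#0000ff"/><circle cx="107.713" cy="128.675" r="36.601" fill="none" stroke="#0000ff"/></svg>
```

(Gcodetools for Inkscape — laser output)
G21
G90
G0 X26.348 Y85.448
M3 S194
G01 X39.664 Y108.888 F2918
G01 X47.956 Y128.904
G01 X51.223 Y145.495
G01 X49.465 Y158.662
G01 X42.682 Y168.404
G0 X144.314 Y57.212
M3 S194
G01 X137.324 Y78.726 F2918
G01 X119.023 Y92.022
G01 X96.403 Y92.022
G01 X78.102 Y78.726
G01 X71.112 Y57.212
G01 X78.102 Y35.698
G01 X96.403 Y22.402
G01 X119.023 Y22.402
G01 X137.324 Y35.698
G01 X144.314 Y57.212
M5
G0 X0.000 Y0.000

Since the viewBox matches the mm dimensions, user units are millimetres directly. The only transform is the Y-flip y_m = 185.887 − y_svg.

Shape 1 is a quadratic bezier drawn with `<path>`. Its stroke #0000ff means engrave at S194, F2918. After flipping Y the toolpath is (26.348,85.448) → (39.664,108.888) → (47.956,128.904) → (51.223,145.495) → (49.465,158.662) → (42.682,168.404).

Shape 2 is a circle drawn with `<circle>`. Its stroke #0000ff means engrave at S194, F2918. After flipping Y the toolpath is (144.314,57.212) → (137.324,78.726) → (119.023,92.022) → (96.403,92.022) → (78.102,78.726) → (71.112,57.212) → (78.102,35.698) → (96.403,22.402) → (119.023,22.402) → (137.324,35.698) → (144.314,57.212), returning to the start.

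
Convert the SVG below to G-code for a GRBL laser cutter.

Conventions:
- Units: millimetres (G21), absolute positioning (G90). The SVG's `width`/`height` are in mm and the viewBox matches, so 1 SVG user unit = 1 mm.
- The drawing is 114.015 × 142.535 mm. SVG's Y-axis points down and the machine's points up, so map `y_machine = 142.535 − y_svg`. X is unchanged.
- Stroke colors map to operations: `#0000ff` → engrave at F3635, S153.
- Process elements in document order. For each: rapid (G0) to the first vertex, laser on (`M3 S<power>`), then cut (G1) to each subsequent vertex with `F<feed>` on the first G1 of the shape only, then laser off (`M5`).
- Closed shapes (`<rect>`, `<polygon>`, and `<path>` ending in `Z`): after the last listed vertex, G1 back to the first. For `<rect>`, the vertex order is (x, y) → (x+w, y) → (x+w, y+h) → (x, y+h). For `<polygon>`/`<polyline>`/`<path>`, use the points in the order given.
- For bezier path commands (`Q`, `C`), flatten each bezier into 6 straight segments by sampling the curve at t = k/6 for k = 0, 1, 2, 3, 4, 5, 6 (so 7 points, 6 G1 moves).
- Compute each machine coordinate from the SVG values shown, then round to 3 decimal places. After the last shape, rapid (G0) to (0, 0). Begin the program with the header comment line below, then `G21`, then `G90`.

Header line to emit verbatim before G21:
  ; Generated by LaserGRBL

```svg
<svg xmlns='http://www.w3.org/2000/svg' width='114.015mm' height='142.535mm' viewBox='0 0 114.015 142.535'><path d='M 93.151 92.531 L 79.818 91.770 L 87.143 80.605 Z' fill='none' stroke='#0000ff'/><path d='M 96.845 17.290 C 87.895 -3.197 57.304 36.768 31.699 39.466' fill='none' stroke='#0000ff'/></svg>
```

; Generated by LaserGRBL
G21
G90
G0 X93.151 Y50.004
M3 S153
G1 X79.818 Y50.765 F3635
G1 X87.143 Y61.930
G1 X93.151 Y50.004
M5
G0 X96.845 Y125.245
M3 S153
G1 X90.690 Y130.903 F3635
G1 X81.668 Y129.201
G1 X70.518 Y122.851
G1 X57.980 Y114.570
G1 X44.794 Y107.071
G1 X31.699 Y103.069
M5
G0 X0.000 Y0.000

Since the viewBox matches the mm dimensions, user units are millimetres directly. The only transform is the Y-flip y_m = 142.535 − y_svg.

Shape 1 is a regular polygon drawn with `<path>`. Its stroke #0000ff means engrave at S153, F3635. After flipping Y the toolpath is (93.151,50.004) → (79.818,50.765) → (87.143,61.930) → (93.151,50.004), returning to the start.

Shape 2 is a cubic bezier drawn with `<path>`. Its stroke #0000ff means engrave at S153, F3635. After flipping Y the toolpath is (96.845,125.245) → (90.690,130.903) → (81.668,129.201) → (70.518,122.851) → (57.980,114.570) → (44.794,107.071) → (31.699,103.069).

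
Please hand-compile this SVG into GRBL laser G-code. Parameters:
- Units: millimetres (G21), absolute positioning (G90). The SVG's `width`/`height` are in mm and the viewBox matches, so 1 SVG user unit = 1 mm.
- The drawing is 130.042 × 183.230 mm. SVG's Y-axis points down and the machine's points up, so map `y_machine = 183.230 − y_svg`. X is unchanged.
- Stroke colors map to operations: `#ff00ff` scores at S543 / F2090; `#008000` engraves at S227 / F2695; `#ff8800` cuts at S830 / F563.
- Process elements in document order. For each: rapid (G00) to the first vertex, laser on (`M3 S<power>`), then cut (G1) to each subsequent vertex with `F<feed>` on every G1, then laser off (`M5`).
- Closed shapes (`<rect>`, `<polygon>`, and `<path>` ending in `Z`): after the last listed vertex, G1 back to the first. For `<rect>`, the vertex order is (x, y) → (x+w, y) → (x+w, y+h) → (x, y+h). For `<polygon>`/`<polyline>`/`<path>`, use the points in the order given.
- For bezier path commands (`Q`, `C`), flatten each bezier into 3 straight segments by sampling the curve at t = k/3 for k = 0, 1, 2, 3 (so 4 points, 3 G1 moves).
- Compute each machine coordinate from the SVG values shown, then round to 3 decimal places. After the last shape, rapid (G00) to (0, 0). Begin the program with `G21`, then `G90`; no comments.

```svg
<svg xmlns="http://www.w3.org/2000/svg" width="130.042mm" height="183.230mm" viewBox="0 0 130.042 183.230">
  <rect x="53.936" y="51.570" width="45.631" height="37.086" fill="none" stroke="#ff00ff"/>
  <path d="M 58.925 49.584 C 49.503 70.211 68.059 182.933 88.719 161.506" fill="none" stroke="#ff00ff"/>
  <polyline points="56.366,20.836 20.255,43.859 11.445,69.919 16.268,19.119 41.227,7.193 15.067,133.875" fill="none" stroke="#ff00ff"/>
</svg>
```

G21
G90
G00 X53.936 Y131.660
M3 S543
G1 X99.567 Y131.660 F2090
G1 X99.567 Y94.574 F2090
G1 X53.936 Y94.574 F2090
G1 X53.936 Y131.660 F2090
M5
G00 X58.925 Y133.646
M3 S543
G1 X57.871 Y90.700 F2090
G1 X69.719 Y36.634 F2090
G1 X88.719 Y21.724 F2090
M5
G00 X56.366 Y162.394
M3 S543
G1 X20.255 Y139.371 F2090
G1 X11.445 Y113.311 F2090
G1 X16.268 Y164.111 F2090
G1 X41.227 Y176.037 F2090
G1 X15.067 Y49.355 F2090
M5
G00 X0.000 Y0.000

Since the viewBox matches the mm dimensions, user units are millimetres directly. The only transform is the Y-flip y_m = 183.230 − y_svg.

Shape 1 is a rectangle drawn with `<rect>`. Its stroke #ff00ff means score at S543, F2090. After flipping Y the toolpath is (53.936,131.660) → (99.567,131.660) → (99.567,94.574) → (53.936,94.574) → (53.936,131.660), returning to the start.

Shape 2 is a cubic bezier drawn with `<path>`. Its stroke #ff00ff means score at S543, F2090. After flipping Y the toolpath is (58.925,133.646) → (57.871,90.700) → (69.719,36.634) → (88.719,21.724).

Shape 3 is a open polyline drawn with `<polyline>`. Its stroke #ff00ff means score at S543, F2090. After flipping Y the toolpath is (56.366,162.394) → (20.255,139.371) → (11.445,113.311) → (16.268,164.111) → (41.227,176.037) → (15.067,49.355).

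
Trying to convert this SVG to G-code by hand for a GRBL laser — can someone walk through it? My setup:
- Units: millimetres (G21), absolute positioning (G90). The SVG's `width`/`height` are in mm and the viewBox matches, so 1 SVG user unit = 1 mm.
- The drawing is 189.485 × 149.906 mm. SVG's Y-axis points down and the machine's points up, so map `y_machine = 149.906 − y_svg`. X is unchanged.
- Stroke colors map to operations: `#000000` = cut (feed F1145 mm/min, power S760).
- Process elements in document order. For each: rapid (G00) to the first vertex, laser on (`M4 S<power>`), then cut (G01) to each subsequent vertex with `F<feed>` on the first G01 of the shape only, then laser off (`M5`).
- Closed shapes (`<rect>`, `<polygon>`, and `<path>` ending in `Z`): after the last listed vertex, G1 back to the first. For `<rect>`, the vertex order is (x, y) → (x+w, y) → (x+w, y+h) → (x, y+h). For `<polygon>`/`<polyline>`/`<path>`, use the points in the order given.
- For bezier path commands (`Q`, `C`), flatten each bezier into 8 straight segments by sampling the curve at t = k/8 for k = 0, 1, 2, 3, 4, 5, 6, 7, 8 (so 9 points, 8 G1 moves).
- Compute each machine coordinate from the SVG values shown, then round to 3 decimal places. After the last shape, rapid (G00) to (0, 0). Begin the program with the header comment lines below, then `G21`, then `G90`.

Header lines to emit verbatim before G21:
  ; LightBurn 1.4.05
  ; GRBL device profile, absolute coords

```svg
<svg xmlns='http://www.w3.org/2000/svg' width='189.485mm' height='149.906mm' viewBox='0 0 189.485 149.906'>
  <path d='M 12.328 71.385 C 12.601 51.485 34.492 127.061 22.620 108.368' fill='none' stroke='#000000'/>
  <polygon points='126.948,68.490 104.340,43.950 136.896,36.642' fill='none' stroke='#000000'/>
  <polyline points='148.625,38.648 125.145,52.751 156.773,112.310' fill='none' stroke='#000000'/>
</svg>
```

; LightBurn 1.4.05
; GRBL device profile, absolute coords
G21
G90
G00 X12.328 Y78.521
M4 S760
G01 X13.336 Y81.879 F1145
G01 X15.721 Y78.509
G01 X18.835 Y70.636
G01 X22.028 Y60.482
G01 X24.653 Y50.272
G01 X26.059 Y42.229
G01 X25.598 Y38.576
G01 X22.620 Y41.538
M5
G00 X126.948 Y81.416
M4 S760
G01 X104.340 Y105.956 F1145
G01 X136.896 Y113.264
G01 X126.948 Y81.416
M5
G00 X148.625 Y111.258
M4 S760
G01 X125.145 Y97.155 F1145
G01 X156.773 Y37.596
M5
G00 X0.000 Y0.000

1 u = 1 mm; y_m = 149.906 − y.

[1] `<path>` cubic bezier, #000000→cut S760 F1145: (12.328,78.521) → (13.336,81.879) → (15.721,78.509) → (18.835,70.636) → (22.028,60.482) → (24.653,50.272) → (26.059,42.229) → (25.598,38.576) → (22.620,41.538)

[2] `<polygon>` regular polygon, #000000→cut S760 F1145: (126.948,81.416) → (104.340,105.956) → (136.896,113.264) → (126.948,81.416) (closed)

[3] `<polyline>` open polyline, #000000→cut S760 F1145: (148.625,111.258) → (125.145,97.155) → (156.773,37.596)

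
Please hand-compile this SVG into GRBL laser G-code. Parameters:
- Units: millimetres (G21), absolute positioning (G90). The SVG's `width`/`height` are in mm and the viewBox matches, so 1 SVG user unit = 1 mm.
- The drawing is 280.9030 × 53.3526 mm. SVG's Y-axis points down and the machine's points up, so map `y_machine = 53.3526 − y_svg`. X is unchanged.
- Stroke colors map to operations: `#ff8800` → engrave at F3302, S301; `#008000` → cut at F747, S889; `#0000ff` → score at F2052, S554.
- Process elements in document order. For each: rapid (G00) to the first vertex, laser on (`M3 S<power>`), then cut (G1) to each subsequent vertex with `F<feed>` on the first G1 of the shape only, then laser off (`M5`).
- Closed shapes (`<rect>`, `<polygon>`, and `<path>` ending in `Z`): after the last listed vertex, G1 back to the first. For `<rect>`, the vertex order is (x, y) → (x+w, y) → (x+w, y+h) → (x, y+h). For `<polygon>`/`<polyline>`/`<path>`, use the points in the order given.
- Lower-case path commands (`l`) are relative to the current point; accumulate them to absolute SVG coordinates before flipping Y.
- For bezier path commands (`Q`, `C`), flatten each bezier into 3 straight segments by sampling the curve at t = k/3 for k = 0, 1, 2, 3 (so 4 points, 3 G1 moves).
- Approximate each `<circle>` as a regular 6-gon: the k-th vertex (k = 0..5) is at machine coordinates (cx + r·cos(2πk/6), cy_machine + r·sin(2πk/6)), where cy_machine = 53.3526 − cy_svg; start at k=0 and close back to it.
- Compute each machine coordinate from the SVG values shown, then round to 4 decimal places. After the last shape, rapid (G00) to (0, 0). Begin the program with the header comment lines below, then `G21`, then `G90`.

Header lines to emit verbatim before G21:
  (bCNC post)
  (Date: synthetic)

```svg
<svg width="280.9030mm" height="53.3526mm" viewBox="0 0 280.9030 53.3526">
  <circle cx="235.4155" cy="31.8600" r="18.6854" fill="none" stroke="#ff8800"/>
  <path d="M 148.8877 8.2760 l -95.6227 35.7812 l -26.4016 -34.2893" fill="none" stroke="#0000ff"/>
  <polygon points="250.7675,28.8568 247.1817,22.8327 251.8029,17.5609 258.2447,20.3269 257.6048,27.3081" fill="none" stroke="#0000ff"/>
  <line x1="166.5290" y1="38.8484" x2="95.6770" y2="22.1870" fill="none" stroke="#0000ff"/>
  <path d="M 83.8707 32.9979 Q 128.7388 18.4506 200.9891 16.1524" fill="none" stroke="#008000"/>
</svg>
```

Since the viewBox matches the mm dimensions, user units are millimetres directly. The only transform is the Y-flip y_m = 53.3526 − y_svg.

Shape 1 is a circle drawn with `<circle>`. Its stroke #ff8800 means engrave at S301, F3302. After flipping Y the toolpath is (254.1009,21.4926) → (244.7582,37.6746) → (226.0728,37.6746) → (216.7301,21.4926) → (226.0728,5.3106) → (244.7582,5.3106) → (254.1009,21.4926), returning to the start.

Shape 2 is a open polyline drawn with `<path>`. Its stroke #0000ff means score at S554, F2052. After flipping Y the toolpath is (148.8877,45.0766) → (53.2650,9.2954) → (26.8634,43.5847).

Shape 3 is a regular polygon drawn with `<polygon>`. Its stroke #0000ff means score at S554, F2052. After flipping Y the toolpath is (250.7675,24.4958) → (247.1817,30.5199) → (251.8029,35.7917) → (258.2447,33.0257) → (257.6048,26.0445) → (250.7675,24.4958), returning to the start.

Shape 4 is a line segment drawn with `<line>`. Its stroke #0000ff means score at S554, F2052. After flipping Y the toolpath is (166.5290,14.5042) → (95.6770,31.1656).

Shape 5 is a quadratic bezier drawn with `<path>`. Its stroke #008000 means cut at S889, F747. After flipping Y the toolpath is (83.8707,20.3547) → (116.8252,28.6919) → (155.8647,34.3071) → (200.9891,37.2002).

(bCNC post)
(Date: synthetic)
G21
G90
G00 X254.1009 Y21.4926
M3 S301
G1 X244.7582 Y37.6746 F3302
G1 X226.0728 Y37.6746
G1 X216.7301 Y21.4926
G1 X226.0728 Y5.3106
G1 X244.7582 Y5.3106
G1 X254.1009 Y21.4926
M5
G00 X148.8877 Y45.0766
M3 S554
G1 X53.2650 Y9.2954 F2052
G1 X26.8634 Y43.5847
M5
G00 X250.7675 Y24.4958
M3 S554
G1 X247.1817 Y30.5199 F2052
G1 X251.8029 Y35.7917
G1 X258.2447 Y33.0257
G1 X257.6048 Y26.0445
G1 X250.7675 Y24.4958
M5
G00 X166.5290 Y14.5042
M3 S554
G1 X95.6770 Y31.1656 F2052
M5
G00 X83.8707 Y20.3547
M3 S889
G1 X116.8252 Y28.6919 F747
G1 X155.8647 Y34.3071
G1 X200.9891 Y37.2002
M5
G00 X0.0000 Y0.0000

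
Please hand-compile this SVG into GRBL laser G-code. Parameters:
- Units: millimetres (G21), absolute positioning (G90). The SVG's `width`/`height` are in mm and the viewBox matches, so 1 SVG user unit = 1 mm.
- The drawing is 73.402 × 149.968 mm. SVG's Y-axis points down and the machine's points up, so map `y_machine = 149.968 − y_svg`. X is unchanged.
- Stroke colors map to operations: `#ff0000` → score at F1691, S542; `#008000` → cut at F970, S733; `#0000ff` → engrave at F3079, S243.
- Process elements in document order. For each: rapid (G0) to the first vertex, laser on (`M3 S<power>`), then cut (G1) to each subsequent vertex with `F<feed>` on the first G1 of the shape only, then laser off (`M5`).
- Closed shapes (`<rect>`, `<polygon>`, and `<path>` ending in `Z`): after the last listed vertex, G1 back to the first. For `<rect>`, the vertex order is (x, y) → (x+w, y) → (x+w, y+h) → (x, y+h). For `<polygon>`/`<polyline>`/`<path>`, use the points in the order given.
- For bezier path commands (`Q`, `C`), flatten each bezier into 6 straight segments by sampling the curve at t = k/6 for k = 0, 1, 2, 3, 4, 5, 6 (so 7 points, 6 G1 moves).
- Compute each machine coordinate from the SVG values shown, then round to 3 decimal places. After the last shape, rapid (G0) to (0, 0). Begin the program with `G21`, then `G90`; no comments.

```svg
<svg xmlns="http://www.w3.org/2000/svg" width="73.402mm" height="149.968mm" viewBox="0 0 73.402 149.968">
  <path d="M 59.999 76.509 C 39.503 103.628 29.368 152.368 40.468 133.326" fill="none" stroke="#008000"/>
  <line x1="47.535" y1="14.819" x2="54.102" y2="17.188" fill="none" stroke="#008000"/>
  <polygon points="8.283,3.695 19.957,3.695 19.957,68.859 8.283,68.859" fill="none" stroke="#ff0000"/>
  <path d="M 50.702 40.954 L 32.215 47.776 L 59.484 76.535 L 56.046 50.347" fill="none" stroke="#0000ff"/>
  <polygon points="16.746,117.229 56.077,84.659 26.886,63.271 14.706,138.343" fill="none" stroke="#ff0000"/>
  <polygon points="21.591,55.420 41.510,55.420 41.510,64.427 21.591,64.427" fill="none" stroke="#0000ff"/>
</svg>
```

G21
G90
G0 X59.999 Y73.459
M3 S733
G1 X50.665 Y58.512 F970
G1 X43.359 Y42.444
G1 X38.385 Y27.740
G1 X36.044 Y16.883
G1 X36.637 Y12.356
G1 X40.468 Y16.642
M5
G0 X47.535 Y135.149
M3 S733
G1 X54.102 Y132.780 F970
M5
G0 X8.283 Y146.273
M3 S542
G1 X19.957 Y146.273 F1691
G1 X19.957 Y81.109
G1 X8.283 Y81.109
G1 X8.283 Y146.273
M5
G0 X50.702 Y109.014
M3 S243
G1 X32.215 Y102.192 F3079
G1 X59.484 Y73.433
G1 X56.046 Y99.621
M5
G0 X16.746 Y32.739
M3 S542
G1 X56.077 Y65.309 F1691
G1 X26.886 Y86.697
G1 X14.706 Y11.625
G1 X16.746 Y32.739
M5
G0 X21.591 Y94.548
M3 S243
G1 X41.510 Y94.548 F3079
G1 X41.510 Y85.541
G1 X21.591 Y85.541
G1 X21.591 Y94.548
M5
G0 X0.000 Y0.000

viewBox `0 0 73.402 149.968` with mm width/height → 1 unit = 1 mm. Flip: y_m = 149.968 − y_svg.

**Shape 1** — `<path>` cubic bezier, stroke `#008000` → cut (S733, F970). Control points (SVG): P0=(59.999,76.509), P1=(39.503,103.628), P2=(29.368,152.368), P3=(40.468,133.326); sampled at t=k/6. Machine vertices: (59.999,73.459) → (50.665,58.512) → (43.359,42.444) → (38.385,27.740) → (36.044,16.883) → (36.637,12.356) → (40.468,16.642). Open path.

**Shape 2** — `<line>` line segment, stroke `#008000` → cut (S733, F970). Machine vertices: (47.535,135.149) → (54.102,132.780). Open path.

**Shape 3** — `<polygon>` rectangle, stroke `#ff0000` → score (S542, F1691). Machine vertices: (8.283,146.273) → (19.957,146.273) → (19.957,81.109) → (8.283,81.109) → (8.283,146.273). Closed: final G1 returns to the first vertex.

**Shape 4** — `<path>` open polyline, stroke `#0000ff` → engrave (S243, F3079). Machine vertices: (50.702,109.014) → (32.215,102.192) → (59.484,73.433) → (56.046,99.621). Open path.

**Shape 5** — `<polygon>` closed polygon, stroke `#ff0000` → score (S542, F1691). Machine vertices: (16.746,32.739) → (56.077,65.309) → (26.886,86.697) → (14.706,11.625) → (16.746,32.739). Closed: final G1 returns to the first vertex.

**Shape 6** — `<polygon>` rectangle, stroke `#0000ff` → engrave (S243, F3079). Machine vertices: (21.591,94.548) → (41.510,94.548) → (41.510,85.541) → (21.591,85.541) → (21.591,94.548). Closed: final G1 returns to the first vertex.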